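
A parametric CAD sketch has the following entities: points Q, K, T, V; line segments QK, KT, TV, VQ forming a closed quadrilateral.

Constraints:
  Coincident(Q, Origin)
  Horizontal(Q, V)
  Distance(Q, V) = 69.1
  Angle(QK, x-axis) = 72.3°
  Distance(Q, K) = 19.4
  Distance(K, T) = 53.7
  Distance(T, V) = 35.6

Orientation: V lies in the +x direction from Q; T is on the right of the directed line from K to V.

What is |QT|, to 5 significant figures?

46.670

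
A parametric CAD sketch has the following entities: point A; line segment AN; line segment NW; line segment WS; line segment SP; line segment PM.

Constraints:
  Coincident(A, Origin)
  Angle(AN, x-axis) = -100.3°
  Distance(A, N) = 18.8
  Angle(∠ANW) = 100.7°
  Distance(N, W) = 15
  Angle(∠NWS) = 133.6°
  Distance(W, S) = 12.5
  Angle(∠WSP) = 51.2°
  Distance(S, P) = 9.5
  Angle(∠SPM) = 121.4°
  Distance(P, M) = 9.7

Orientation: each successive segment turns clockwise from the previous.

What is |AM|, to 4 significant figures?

20.31

A is at the origin; AN runs at -100.3° with length 18.8, so N = (-3.361, -18.50). ∠ANW = 100.7° gives NW at -179.6° from the x-axis; with |NW| = 15.0, W = (-18.36, -18.60). ∠NWS = 133.6° gives WS at 134.0° from the x-axis; with |WS| = 12.5, S = (-27.04, -9.610). ∠WSP = 51.2° gives SP at 5.200° from the x-axis; with |SP| = 9.5, P = (-17.58, -8.749). ∠SPM = 121.4° gives PM at -53.40° from the x-axis; with |PM| = 9.7, M = (-11.80, -16.54). Then |AM| = |M − A| = 20.31.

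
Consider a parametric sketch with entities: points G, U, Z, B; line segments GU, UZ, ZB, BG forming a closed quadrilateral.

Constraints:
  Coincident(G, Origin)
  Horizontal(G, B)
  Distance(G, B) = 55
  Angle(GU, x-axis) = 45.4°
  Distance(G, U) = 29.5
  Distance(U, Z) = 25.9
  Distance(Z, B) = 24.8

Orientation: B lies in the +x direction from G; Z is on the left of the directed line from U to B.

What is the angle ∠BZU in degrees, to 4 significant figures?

104.9°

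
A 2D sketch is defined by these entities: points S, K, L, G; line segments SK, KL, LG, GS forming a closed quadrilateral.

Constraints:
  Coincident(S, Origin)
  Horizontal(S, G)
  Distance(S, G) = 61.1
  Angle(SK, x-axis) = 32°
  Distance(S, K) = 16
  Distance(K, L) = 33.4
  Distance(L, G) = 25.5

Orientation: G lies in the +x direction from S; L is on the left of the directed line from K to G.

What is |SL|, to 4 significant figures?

49.15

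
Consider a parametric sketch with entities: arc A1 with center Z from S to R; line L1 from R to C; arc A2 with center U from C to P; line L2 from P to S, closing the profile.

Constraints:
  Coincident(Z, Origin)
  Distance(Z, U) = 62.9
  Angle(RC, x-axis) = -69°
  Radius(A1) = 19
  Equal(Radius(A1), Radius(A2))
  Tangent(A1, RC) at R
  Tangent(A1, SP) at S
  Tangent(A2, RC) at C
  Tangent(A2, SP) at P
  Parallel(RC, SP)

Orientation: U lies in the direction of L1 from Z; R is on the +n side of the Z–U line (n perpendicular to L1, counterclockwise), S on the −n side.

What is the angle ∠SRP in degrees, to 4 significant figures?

58.86°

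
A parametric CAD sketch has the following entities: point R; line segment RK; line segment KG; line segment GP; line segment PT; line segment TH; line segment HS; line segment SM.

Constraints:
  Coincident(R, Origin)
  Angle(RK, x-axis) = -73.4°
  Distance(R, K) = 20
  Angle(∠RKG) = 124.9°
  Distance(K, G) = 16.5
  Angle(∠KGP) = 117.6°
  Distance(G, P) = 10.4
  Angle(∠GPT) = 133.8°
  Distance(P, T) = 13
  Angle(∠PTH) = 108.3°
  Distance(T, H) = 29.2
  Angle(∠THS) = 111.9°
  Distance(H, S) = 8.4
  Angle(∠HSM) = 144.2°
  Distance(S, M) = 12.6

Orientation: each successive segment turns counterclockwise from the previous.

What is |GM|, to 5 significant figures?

28.562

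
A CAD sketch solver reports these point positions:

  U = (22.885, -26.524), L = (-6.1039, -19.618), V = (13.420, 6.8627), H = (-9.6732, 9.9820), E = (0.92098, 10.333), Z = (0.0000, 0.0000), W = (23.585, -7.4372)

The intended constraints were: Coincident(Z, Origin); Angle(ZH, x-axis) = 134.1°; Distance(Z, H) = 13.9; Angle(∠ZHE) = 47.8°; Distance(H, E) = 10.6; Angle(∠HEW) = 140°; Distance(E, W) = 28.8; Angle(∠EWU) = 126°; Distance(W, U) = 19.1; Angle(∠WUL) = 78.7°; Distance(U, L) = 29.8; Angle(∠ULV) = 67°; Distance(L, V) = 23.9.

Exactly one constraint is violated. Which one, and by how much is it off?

Distance(L, V) = 23.9 — off by 9.00.

Z = (0.00, 0.00) ✓; ZH at 134.1° ✓; |ZH| = 13.90 ✓; ∠ZHE = 47.80° ✓; |HE| = 10.60 ✓; ∠HEW = 140.0° ✓; |EW| = 28.80 ✓; ∠EWU = 126.0° ✓; |WU| = 19.10 ✓; ∠WUL = 78.70° ✓; |UL| = 29.80 ✓; ∠ULV = 67.00° ✓; |LV| = 32.90 ✗.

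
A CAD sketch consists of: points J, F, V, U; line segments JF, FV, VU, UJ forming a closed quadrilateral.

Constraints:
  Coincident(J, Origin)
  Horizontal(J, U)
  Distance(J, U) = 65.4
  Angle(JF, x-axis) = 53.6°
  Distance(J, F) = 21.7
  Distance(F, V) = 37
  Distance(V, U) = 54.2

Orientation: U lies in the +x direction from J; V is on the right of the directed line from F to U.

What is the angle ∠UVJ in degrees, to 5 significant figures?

106.20°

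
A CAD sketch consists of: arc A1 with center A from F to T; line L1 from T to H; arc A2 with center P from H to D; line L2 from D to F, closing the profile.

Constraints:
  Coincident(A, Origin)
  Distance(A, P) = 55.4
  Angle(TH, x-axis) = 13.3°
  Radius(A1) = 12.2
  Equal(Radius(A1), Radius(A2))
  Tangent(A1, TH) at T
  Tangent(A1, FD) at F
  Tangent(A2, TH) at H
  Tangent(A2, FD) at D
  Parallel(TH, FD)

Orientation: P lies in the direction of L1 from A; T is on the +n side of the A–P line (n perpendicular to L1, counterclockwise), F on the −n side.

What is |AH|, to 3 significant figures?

56.7

The slot axis is L1's direction at 13.3°, so u = (cos 13.3°, sin 13.3°) = (0.973, 0.230) and n = (−sin 13.3°, cos 13.3°) = (-0.230, 0.973). A is at the origin and P lies 55.4 along u from A, so P = 55.4·u = (53.9, 12.7). Tangency of A1 to both parallel lines with radius 12.2 puts T and F at A ± 12.2·n: T = (-2.81, 11.9), F = (2.81, -11.9). Equal radii place H and D the same way about P: H = P + 12.2·n = (51.1, 24.6), D = P − 12.2·n = (56.7, 0.872). Then |AH| = |H − A| = 56.7.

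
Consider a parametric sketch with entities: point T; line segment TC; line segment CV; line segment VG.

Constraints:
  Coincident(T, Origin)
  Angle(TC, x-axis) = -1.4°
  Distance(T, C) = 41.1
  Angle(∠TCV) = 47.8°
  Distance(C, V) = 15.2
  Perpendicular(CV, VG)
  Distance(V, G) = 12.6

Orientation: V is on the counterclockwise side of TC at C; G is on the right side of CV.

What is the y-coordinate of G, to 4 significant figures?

18.74

T is at the origin; TC runs at -1.4° with length 41.1, so C = 41.1·(cos -1.4°, sin -1.4°) = (41.09, -1.004). ∠TCV = 47.8°, so CV runs at -1.4° + (180° − 47.8°) = 130.8° from the x-axis; with |CV| = 15.2, V = C + 15.2·(cos 130.8°, sin 130.8°) = (31.16, 10.50). CV ⟂ VG; with |VG| = 12.6 on the right of CV, G = V + 12.6·(0.7570, 0.6534) = (40.69, 18.74). So G.y = 18.74.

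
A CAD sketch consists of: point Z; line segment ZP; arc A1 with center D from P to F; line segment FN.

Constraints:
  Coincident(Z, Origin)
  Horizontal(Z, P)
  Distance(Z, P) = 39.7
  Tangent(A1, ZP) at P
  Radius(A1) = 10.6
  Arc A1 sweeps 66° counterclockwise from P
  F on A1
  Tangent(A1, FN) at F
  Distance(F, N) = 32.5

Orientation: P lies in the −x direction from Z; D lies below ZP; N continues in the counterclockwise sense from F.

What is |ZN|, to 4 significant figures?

72.20

Z is at the origin; Z and P share the same y with |ZP| = 39.7 and P on the −x side, so P = (-39.70, 0.000). The tangent condition forces DP to be normal to ZP, so D = P + (0, -10.6) = (-39.70, -10.60). On A1, P sits at bearing 90° from D; a 66° counterclockwise sweep puts F at bearing 156°, so F = D + 10.6·(cos 156°, sin 156°) = (-49.38, -6.289). Since A1 is tangent to FN there, DF ⟂ FN, so FN runs along (−sin 156°, cos 156°); with |FN| = 32.5, N = (-62.60, -35.98). Then |ZN| = |N − Z| = 72.20.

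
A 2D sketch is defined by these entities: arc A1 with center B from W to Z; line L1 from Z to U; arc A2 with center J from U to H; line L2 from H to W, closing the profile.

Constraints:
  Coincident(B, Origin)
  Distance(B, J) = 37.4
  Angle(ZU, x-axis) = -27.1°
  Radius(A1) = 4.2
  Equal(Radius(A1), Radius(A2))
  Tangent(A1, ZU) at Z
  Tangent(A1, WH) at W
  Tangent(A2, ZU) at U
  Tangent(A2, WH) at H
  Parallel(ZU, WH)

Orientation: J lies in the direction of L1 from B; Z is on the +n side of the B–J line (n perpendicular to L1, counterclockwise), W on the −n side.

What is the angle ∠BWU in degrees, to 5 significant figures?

77.341°

The slot axis is L1's direction at -27.1°, so u = (cos -27.1°, sin -27.1°) = (0.89021, -0.45554) and n = (−sin -27.1°, cos -27.1°) = (0.45554, 0.89021). B is at the origin and J lies 37.4 along u from B, so J = 37.4·u = (33.294, -17.037). Tangency of A1 to both parallel lines with radius 4.2 puts Z and W at B ± 4.2·n: Z = (1.9133, 3.7389), W = (-1.9133, -3.7389). Equal radii place U and H the same way about J: U = J + 4.2·n = (35.207, -13.298), H = J − 4.2·n = (31.381, -20.776). Then cos ∠BWU = WB·WU / (|WB||WU|), giving 77.341°.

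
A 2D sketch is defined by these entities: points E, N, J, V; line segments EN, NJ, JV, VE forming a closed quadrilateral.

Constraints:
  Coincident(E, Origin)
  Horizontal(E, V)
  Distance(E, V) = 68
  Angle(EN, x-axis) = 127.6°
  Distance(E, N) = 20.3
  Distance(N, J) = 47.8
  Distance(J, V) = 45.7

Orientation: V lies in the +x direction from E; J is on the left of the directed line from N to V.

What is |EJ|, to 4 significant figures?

44.78

E is at the origin; E and V share the same y with |EV| = 68.0 and V in +x, so V = (68.0, 0). EN runs at 127.6° with |EN| = 20.3, so N = (-12.39, 16.08). J is determined by |NJ| = 47.8 and |JV| = 45.7 together: it lies at the intersection of circle(N, 47.8) and circle(V, 45.7). With |NV| = 81.98, the foot of the radical line on NV is 42.19 from N and the perpendicular offset is √(47.8² − 42.19²) = 22.47. Taking the left-of-NV solution: J = (33.39, 29.84).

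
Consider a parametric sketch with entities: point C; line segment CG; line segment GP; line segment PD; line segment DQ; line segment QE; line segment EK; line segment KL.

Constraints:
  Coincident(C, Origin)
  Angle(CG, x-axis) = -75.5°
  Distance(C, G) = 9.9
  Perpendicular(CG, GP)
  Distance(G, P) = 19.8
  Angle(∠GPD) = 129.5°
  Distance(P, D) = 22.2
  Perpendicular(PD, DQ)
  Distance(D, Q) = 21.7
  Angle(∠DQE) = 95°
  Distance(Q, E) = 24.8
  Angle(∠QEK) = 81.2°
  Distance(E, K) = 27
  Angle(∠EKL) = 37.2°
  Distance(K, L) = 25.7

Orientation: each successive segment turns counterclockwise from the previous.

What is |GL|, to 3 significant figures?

26.2

C is at the origin; CG runs at -75.5° with length 9.9, so G = (2.48, -9.58). CG is perpendicular to GP, so GP runs at 14.5°; with |GP| = 19.8, P = (21.6, -4.63). ∠GPD = 129.5° gives PD at 65.0° from the x-axis; with |PD| = 22.2, D = (31.0, 15.5). PD is perpendicular to DQ, so DQ runs at 155°; with |DQ| = 21.7, Q = (11.4, 24.7). ∠DQE = 95.0° gives QE at -120° from the x-axis; with |QE| = 24.8, E = (-1.04, 3.19). ∠QEK = 81.2° gives EK at -21.2° from the x-axis; with |EK| = 27.0, K = (24.1, -6.58). ∠EKL = 37.2° gives KL at 122° from the x-axis; with |KL| = 25.7, L = (10.7, 15.3). Then |GL| = |L − G| = 26.2.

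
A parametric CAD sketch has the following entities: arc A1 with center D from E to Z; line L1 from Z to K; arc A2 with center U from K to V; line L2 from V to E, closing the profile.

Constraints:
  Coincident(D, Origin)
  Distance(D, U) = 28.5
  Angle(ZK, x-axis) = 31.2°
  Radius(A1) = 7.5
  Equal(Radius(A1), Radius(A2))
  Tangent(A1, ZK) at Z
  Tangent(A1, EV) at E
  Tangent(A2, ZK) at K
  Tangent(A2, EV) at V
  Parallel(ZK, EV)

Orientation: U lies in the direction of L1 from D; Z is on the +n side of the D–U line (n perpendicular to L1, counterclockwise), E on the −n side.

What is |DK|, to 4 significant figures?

29.47

The slot axis is L1's direction at 31.2°, so u = (cos 31.2°, sin 31.2°) = (0.8554, 0.5180) and n = (−sin 31.2°, cos 31.2°) = (-0.5180, 0.8554). D is at the origin and U lies 28.5 along u from D, so U = 28.5·u = (24.38, 14.76). Tangency of A1 to both parallel lines with radius 7.5 puts Z and E at D ± 7.5·n: Z = (-3.885, 6.415), E = (3.885, -6.415). Equal radii place K and V the same way about U: K = U + 7.5·n = (20.49, 21.18), V = U − 7.5·n = (28.26, 8.349). Then |DK| = |K − D| = 29.47.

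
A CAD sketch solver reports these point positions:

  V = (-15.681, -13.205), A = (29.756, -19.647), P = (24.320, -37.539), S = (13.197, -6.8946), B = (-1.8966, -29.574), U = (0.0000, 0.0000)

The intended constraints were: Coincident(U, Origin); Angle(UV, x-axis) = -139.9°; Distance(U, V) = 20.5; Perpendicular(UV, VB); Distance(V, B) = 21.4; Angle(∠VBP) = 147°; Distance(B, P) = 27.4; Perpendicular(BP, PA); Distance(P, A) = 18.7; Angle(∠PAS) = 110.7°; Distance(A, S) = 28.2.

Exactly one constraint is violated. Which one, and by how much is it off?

Distance(A, S) = 28.2 — off by 7.30.

U = (0.00, 0.00) ✓; UV at -139.9° ✓; |UV| = 20.50 ✓; ∠(UV, VB) = 90.00° ✓; |VB| = 21.40 ✓; ∠VBP = 147.0° ✓; |BP| = 27.40 ✓; ∠(BP, PA) = 90.00° ✓; |PA| = 18.70 ✓; ∠PAS = 110.7° ✓; |AS| = 20.90 ✗.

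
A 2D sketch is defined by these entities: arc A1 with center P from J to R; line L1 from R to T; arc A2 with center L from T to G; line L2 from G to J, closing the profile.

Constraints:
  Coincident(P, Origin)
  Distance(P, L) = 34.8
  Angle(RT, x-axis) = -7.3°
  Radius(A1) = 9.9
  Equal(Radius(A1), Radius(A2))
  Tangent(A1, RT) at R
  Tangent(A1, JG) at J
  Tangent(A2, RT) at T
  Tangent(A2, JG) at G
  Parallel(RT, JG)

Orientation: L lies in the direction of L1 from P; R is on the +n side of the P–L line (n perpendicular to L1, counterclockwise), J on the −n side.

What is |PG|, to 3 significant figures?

36.2

The slot axis is L1's direction at -7.3°, so u = (cos -7.3°, sin -7.3°) = (0.992, -0.127) and n = (−sin -7.3°, cos -7.3°) = (0.127, 0.992). P is at the origin and L lies 34.8 along u from P, so L = 34.8·u = (34.5, -4.42). Tangency of A1 to both parallel lines with radius 9.9 puts R and J at P ± 9.9·n: R = (1.26, 9.82), J = (-1.26, -9.82). Equal radii place T and G the same way about L: T = L + 9.9·n = (35.8, 5.40), G = L − 9.9·n = (33.3, -14.2). Then |PG| = |G − P| = 36.2.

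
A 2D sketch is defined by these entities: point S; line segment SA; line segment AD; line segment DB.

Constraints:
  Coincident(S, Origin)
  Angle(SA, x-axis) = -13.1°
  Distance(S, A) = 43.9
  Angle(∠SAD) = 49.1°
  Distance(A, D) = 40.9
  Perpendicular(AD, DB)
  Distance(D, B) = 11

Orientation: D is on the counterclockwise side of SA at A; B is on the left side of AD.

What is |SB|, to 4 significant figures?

25.29

S is at the origin; SA runs at -13.1° with length 43.9, so A = 43.9·(cos -13.1°, sin -13.1°) = (42.76, -9.950). ∠SAD = 49.1°, so AD runs at -13.1° + (180° − 49.1°) = 117.8° from the x-axis; with |AD| = 40.9, D = A + 40.9·(cos 117.8°, sin 117.8°) = (23.68, 26.23). AD is perpendicular to DB; with |DB| = 11.0 on the left of AD, B = D + 11.0·(-0.8846, -0.4664) = (13.95, 21.10). Then |SB| = |B − S| = 25.29.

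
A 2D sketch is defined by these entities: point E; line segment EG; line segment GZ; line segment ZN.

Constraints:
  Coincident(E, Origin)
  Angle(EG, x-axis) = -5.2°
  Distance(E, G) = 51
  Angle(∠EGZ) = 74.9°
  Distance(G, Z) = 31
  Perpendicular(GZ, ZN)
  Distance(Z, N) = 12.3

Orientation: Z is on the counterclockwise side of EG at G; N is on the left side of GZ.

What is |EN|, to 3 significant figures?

41.0

∠EGZ = 74.9°, so GZ runs at -5.2° + (180° − 74.9°) = 99.9° from the x-axis; with |GZ| = 31.0, Z = G + 31.0·(cos 99.9°, sin 99.9°) = (45.5, 25.9). The perpendicularity gives ZN at right angles to GZ; with |ZN| = 12.3 on the left of GZ, N = Z + 12.3·(-0.985, -0.172) = (33.3, 23.8). Then |EN| = |N − E| = 41.0.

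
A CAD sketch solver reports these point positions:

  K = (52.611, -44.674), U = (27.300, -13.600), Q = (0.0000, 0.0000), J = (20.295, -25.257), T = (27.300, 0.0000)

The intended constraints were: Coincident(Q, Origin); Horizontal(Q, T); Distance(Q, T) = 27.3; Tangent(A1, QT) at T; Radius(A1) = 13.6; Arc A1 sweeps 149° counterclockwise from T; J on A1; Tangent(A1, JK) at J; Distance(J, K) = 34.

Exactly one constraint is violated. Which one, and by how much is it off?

Distance(J, K) = 34 — off by 3.70.

Q = (0.00, 0.00) ✓; Q.y = 0.00, T.y = 0.00 ✓; |QT| = 27.30 ✓; ∠(UT, TQ) = 90.00° ✓; |UT| = 13.60 ✓; bearing(U→J) − bearing(U→T) = 149.0° ✓; |UJ| = 13.60 ✓; ∠(UJ, JK) = 90.00° ✓; |JK| = 37.70 ✗.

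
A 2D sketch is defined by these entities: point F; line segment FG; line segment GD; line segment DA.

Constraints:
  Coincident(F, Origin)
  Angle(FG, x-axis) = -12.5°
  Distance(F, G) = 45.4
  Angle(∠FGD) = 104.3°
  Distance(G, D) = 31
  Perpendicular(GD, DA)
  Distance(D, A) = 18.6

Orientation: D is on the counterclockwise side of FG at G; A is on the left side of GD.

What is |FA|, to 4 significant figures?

49.26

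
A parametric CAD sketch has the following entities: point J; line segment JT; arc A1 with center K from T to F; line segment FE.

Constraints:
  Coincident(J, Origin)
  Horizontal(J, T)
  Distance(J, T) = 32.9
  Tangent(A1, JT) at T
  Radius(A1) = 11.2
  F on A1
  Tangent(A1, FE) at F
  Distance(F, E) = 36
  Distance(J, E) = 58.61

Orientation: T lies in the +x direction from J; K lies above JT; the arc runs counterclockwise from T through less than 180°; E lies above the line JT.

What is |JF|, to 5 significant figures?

45.954

Checks: |KF| = 11.20 ✓; ∠(KF, FE) = 90.00° ✓; |FE| = 36.00 ✓; |JE| = 58.61 ✓.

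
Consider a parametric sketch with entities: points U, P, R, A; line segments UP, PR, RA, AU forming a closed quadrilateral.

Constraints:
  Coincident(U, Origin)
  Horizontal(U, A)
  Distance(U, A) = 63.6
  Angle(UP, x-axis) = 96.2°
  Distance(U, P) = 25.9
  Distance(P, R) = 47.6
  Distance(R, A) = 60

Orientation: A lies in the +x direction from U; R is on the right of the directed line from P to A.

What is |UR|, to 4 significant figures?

22.01

Checks: |PR| = 47.60 ✓; |RA| = 60.00 ✓.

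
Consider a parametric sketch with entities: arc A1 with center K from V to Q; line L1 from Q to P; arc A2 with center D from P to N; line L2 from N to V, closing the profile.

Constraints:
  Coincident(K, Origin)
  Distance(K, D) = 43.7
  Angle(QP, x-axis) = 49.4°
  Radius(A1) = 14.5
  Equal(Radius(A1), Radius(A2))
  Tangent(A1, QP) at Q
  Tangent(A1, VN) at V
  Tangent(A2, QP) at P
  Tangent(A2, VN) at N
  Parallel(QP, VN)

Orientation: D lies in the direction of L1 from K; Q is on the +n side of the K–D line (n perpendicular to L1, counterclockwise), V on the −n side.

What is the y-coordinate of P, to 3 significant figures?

42.6

The slot axis is L1's direction at 49.4°, so u = (cos 49.4°, sin 49.4°) = (0.651, 0.759) and n = (−sin 49.4°, cos 49.4°) = (-0.759, 0.651). K is at the origin and D lies 43.7 along u from K, so D = 43.7·u = (28.4, 33.2). Tangency of A1 to both parallel lines with radius 14.5 puts Q and V at K ± 14.5·n: Q = (-11.0, 9.44), V = (11.0, -9.44). Equal radii place P and N the same way about D: P = D + 14.5·n = (17.4, 42.6), N = D − 14.5·n = (39.4, 23.7). So P.y = 42.6.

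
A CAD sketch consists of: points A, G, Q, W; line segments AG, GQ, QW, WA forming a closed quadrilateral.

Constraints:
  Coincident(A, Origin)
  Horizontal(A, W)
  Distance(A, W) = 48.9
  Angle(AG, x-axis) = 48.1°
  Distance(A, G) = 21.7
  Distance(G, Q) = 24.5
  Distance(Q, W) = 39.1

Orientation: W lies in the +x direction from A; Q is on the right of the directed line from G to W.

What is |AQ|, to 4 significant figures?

13.33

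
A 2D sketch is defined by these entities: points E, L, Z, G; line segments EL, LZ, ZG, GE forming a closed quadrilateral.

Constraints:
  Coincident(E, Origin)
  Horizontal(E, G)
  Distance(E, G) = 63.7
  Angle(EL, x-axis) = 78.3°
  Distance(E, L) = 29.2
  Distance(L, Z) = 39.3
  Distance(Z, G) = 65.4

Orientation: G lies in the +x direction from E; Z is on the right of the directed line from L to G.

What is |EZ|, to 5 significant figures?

10.149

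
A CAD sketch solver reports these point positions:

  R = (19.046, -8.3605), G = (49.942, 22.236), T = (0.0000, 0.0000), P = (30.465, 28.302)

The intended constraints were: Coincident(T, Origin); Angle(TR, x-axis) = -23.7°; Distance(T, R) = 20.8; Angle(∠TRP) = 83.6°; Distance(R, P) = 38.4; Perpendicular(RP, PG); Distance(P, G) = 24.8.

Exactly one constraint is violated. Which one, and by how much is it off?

Distance(P, G) = 24.8 — off by 4.40.

T = (0.00, 0.00) ✓; TR at -23.70° ✓; |TR| = 20.80 ✓; ∠TRP = 83.60° ✓; |RP| = 38.40 ✓; ∠(RP, PG) = 90.00° ✓; |PG| = 20.40 ✗.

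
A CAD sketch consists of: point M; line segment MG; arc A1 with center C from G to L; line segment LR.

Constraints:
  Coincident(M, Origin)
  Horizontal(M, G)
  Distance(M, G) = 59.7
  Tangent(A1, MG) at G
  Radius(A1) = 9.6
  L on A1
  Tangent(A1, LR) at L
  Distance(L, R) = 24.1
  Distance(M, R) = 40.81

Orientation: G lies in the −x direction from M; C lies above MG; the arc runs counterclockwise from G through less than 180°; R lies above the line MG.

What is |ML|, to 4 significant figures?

53.05

M is at the origin; MG is horizontal with |MG| = 59.7 and G on the −x side, so G = (-59.70, 0.000). The tangent condition forces CG to be normal to MG, so C = G + (0, 9.6) = (-59.70, 9.600). Since CL ⟂ LR (tangency), |CR| = √(9.6² + 24.1²) = 25.94 regardless of where L sits on A1. So R lies on both circle(M, 40.81) and circle(C, 25.94); the above-MG intersection is R = (-35.78, 19.63). L is the foot of the tangent from R: L = (-52.97, 2.750).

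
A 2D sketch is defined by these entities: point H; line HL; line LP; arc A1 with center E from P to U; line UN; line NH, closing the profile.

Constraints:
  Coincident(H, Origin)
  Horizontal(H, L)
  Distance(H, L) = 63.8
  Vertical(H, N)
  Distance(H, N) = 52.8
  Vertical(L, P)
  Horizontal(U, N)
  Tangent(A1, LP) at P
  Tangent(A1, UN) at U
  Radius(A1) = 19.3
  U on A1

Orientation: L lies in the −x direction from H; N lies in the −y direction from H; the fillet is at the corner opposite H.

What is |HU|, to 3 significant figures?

69.1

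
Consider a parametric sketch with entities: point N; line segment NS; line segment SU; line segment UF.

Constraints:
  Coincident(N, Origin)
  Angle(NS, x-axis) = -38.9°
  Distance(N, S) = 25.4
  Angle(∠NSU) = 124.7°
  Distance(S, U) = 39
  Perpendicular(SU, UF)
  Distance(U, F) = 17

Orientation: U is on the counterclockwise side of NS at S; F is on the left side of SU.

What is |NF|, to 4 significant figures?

53.60

N is at the origin; NS runs at -38.9° with length 25.4, so S = 25.4·(cos -38.9°, sin -38.9°) = (19.77, -15.95). ∠NSU = 124.7°, so SU runs at -38.9° + (180° − 124.7°) = 16.40° from the x-axis; with |SU| = 39.0, U = S + 39.0·(cos 16.40°, sin 16.40°) = (57.18, -4.939). The perpendicularity gives UF at right angles to SU; with |UF| = 17.0 on the left of SU, F = U + 17.0·(-0.2823, 0.9593) = (52.38, 11.37). Then |NF| = |F − N| = 53.60.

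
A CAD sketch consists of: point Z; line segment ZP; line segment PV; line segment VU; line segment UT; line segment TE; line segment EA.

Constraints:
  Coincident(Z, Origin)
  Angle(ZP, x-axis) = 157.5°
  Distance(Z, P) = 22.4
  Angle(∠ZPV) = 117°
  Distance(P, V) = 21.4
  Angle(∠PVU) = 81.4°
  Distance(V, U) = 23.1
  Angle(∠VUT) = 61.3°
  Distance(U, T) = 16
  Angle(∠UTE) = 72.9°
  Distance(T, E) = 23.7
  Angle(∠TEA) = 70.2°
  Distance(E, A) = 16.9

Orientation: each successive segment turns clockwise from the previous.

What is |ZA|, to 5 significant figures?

39.500

Z is at the origin; ZP runs at 157.5° with length 22.4, so P = (-20.695, 8.5721). ∠ZPV = 117.0° gives PV at 94.500° from the x-axis; with |PV| = 21.4, V = (-22.374, 29.906). ∠PVU = 81.4° gives VU at -4.1000° from the x-axis; with |VU| = 23.1, U = (0.66696, 28.255). ∠VUT = 61.3° gives UT at -122.80° from the x-axis; with |UT| = 16.0, T = (-8.0004, 14.805). ∠UTE = 72.9° gives TE at 130.10° from the x-axis; with |TE| = 23.7, E = (-23.266, 32.934). ∠TEA = 70.2° gives EA at 20.300° from the x-axis; with |EA| = 16.9, A = (-7.4158, 38.797). Then |ZA| = |A − Z| = 39.500.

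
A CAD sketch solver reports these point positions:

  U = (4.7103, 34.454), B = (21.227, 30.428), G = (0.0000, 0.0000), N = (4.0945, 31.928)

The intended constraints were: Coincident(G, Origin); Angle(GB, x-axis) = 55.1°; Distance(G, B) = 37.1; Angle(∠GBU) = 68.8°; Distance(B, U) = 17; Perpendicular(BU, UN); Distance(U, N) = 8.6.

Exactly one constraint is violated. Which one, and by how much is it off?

Distance(U, N) = 8.6 — off by 6.00.

G = (0.00, 0.00) ✓; GB at 55.10° ✓; |GB| = 37.10 ✓; ∠GBU = 68.80° ✓; |BU| = 17.00 ✓; ∠(BU, UN) = 90.00° ✓; |UN| = 2.600 ✗.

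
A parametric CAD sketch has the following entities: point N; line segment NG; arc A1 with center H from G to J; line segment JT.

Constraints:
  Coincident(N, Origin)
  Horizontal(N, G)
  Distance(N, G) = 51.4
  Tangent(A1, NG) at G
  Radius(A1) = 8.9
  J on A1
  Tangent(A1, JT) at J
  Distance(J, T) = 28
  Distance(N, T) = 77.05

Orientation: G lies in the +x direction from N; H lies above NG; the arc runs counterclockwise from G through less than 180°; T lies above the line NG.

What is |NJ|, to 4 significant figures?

59.86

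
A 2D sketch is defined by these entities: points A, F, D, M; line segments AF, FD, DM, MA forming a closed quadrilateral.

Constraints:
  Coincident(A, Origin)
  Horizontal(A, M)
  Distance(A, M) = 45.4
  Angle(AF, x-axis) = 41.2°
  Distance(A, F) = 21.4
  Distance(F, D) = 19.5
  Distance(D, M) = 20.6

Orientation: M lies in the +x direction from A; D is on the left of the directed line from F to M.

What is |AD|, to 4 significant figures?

39.52

Checks: |AM| = 45.40 ✓; |AF| = 21.40 ✓; |FD| = 19.50 ✓; |DM| = 20.60 ✓.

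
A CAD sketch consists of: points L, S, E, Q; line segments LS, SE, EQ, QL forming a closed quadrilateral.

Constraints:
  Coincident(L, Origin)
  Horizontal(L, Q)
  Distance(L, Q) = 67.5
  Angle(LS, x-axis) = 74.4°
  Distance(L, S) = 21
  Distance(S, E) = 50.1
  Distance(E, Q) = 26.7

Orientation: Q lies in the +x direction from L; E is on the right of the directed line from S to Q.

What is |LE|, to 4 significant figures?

45.47

L is at the origin; L and Q share the same y with |LQ| = 67.5 and Q in +x, so Q = (67.5, 0). LS runs at 74.4° with |LS| = 21.0, so S = (5.647, 20.23). E is determined by |SE| = 50.1 and |EQ| = 26.7 together: it lies at the intersection of circle(S, 50.1) and circle(Q, 26.7). With |SQ| = 65.08, the foot of the radical line on SQ is 46.35 from S and the perpendicular offset is √(50.1² − 46.35²) = 19.03. Taking the right-of-SQ solution: E = (43.78, -12.26).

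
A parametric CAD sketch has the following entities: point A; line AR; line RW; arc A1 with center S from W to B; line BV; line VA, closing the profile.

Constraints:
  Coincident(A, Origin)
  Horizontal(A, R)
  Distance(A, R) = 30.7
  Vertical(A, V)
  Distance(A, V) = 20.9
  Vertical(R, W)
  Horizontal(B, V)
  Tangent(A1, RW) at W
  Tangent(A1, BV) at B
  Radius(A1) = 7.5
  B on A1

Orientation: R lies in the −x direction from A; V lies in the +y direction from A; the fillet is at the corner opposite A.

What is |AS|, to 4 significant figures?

26.79

AV is vertical with |AV| = 20.9 and V on the +y side, so V = (0.000, 20.90). The virtual corner opposite A is at (-30.70, 20.90). Tangency of A1 to RW means the radius SW is perpendicular to RW and since A1 is tangent to BV there, SB ⟂ BV, with radius 7.5, so the center S sits 7.5 in from both sides at S = (-23.20, 13.40). Then |AS| = |S − A| = 26.79.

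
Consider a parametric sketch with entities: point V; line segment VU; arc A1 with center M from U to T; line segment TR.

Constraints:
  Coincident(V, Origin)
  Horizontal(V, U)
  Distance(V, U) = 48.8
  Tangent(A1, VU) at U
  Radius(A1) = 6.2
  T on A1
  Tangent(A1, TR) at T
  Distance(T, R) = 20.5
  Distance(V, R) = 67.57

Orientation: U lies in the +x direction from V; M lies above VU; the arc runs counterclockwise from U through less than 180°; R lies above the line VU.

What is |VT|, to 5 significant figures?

54.309

Checks: ∠(MU, UV) = 90.00° ✓; |MU| = 6.200 ✓; |MT| = 6.200 ✓; ∠(MT, TR) = 90.00° ✓; |TR| = 20.50 ✓; |VR| = 67.57 ✓.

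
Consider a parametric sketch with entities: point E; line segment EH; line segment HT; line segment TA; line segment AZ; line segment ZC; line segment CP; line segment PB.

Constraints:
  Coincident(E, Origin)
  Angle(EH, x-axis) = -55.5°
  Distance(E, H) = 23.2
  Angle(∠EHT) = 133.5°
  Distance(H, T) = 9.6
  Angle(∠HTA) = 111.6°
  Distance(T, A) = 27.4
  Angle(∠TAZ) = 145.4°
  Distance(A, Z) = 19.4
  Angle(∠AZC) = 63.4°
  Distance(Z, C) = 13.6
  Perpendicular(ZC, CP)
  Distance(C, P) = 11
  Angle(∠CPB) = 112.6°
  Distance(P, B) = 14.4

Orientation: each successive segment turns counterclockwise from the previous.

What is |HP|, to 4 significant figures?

29.70

E is at the origin; EH runs at -55.5° with length 23.2, so H = (13.14, -19.12). ∠EHT = 133.5° gives HT at -9.000° from the x-axis; with |HT| = 9.6, T = (22.62, -20.62). ∠HTA = 111.6° gives TA at 59.40° from the x-axis; with |TA| = 27.4, A = (36.57, 2.963). ∠TAZ = 145.4° gives AZ at 94.00° from the x-axis; with |AZ| = 19.4, Z = (35.22, 22.32). ∠AZC = 63.4° gives ZC at -149.4° from the x-axis; with |ZC| = 13.6, C = (23.51, 15.39). ZC ⟂ CP, so CP runs at -59.40°; with |CP| = 11.0, P = (29.11, 5.924). Then |HP| = |P − H| = 29.70.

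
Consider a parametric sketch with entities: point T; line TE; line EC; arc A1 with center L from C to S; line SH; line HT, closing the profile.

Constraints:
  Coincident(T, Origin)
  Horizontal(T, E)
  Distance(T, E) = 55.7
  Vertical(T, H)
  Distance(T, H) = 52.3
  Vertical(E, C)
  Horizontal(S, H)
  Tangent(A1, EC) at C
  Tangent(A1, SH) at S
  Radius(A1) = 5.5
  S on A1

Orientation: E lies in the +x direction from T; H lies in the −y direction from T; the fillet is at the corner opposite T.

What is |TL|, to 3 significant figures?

68.6

T is at the origin; TE is horizontal with |TE| = 55.7 and E on the +x side, so E = (55.7, 0.00). T and H share the same x with |TH| = 52.3 and H on the −y side, so H = (0.00, -52.3). The virtual corner opposite T is at (55.7, -52.3). Tangency of A1 to EC means the radius LC is perpendicular to EC and tangency of A1 to SH means the radius LS is perpendicular to SH, with radius 5.5, so the center L sits 5.5 in from both sides at L = (50.2, -46.8). Then |TL| = |L − T| = 68.6.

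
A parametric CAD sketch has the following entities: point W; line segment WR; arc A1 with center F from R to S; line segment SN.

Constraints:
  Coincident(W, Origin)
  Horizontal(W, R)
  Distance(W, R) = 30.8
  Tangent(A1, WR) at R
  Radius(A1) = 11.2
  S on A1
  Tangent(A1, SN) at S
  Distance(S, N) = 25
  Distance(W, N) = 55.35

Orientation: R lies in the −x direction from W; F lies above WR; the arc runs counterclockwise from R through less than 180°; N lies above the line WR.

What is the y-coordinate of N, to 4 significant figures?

36.29

Checks: |FS| = 11.20 ✓; ∠(FS, SN) = 90.00° ✓; |SN| = 25.00 ✓; |WN| = 55.35 ✓.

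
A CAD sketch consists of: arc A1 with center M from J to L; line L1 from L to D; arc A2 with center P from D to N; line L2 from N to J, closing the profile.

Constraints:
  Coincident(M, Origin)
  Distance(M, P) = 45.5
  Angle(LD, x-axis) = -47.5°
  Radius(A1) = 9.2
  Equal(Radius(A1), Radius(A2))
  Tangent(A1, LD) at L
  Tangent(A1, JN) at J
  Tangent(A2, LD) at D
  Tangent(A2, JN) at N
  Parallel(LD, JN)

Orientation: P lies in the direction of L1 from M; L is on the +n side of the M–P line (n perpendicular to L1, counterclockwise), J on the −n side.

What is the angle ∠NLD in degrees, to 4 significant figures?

22.02°

The slot axis is L1's direction at -47.5°, so u = (cos -47.5°, sin -47.5°) = (0.6756, -0.7373) and n = (−sin -47.5°, cos -47.5°) = (0.7373, 0.6756). M is at the origin and P lies 45.5 along u from M, so P = 45.5·u = (30.74, -33.55). Tangency of A1 to both parallel lines with radius 9.2 puts L and J at M ± 9.2·n: L = (6.783, 6.215), J = (-6.783, -6.215). Equal radii place D and N the same way about P: D = P + 9.2·n = (37.52, -27.33), N = P − 9.2·n = (23.96, -39.76). Then cos ∠NLD = LN·LD / (|LN||LD|), giving 22.02°.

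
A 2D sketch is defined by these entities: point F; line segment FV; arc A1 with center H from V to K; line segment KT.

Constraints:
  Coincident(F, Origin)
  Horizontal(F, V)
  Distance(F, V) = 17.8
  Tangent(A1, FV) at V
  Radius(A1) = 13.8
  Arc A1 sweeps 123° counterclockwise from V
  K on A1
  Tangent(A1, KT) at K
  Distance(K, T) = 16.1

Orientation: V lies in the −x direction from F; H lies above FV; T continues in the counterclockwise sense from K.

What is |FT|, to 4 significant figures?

37.91

F is at the origin; FV is horizontal with |FV| = 17.8 and V on the −x side, so V = (-17.80, 0.000). A1 meets FV tangentially, so HV is at right angles to FV, so H = V + (0, 13.8) = (-17.80, 13.80). On A1, V sits at bearing -90° from H; a 123° counterclockwise sweep puts K at bearing 33°, so K = H + 13.8·(cos 33°, sin 33°) = (-6.226, 21.32). Since A1 is tangent to KT there, HK ⟂ KT, so KT runs along (−sin 33°, cos 33°); with |KT| = 16.1, T = (-15.00, 34.82). Then |FT| = |T − F| = 37.91.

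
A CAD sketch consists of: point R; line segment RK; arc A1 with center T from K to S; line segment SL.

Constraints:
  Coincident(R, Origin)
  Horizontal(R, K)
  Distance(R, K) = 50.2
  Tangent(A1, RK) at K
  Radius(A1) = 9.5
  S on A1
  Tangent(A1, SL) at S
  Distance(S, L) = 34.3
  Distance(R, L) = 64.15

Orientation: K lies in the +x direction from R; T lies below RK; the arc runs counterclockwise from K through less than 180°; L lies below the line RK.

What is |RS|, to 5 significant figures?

42.238

Checks: |TS| = 9.500 ✓; ∠(TS, SL) = 90.00° ✓; |SL| = 34.30 ✓; |RL| = 64.15 ✓.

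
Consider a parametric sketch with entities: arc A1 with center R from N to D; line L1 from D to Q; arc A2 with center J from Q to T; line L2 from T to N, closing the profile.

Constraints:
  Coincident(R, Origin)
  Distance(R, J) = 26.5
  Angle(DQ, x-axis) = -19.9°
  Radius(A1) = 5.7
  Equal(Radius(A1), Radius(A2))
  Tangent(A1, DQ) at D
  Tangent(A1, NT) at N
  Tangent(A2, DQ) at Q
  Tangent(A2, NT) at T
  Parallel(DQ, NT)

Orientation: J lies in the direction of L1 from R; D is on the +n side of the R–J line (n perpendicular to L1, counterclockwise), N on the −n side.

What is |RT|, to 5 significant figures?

27.106

The slot axis is L1's direction at -19.9°, so u = (cos -19.9°, sin -19.9°) = (0.94029, -0.34038) and n = (−sin -19.9°, cos -19.9°) = (0.34038, 0.94029). R is at the origin and J lies 26.5 along u from R, so J = 26.5·u = (24.918, -9.0201). Tangency of A1 to both parallel lines with radius 5.7 puts D and N at R ± 5.7·n: D = (1.9402, 5.3596), N = (-1.9402, -5.3596). Equal radii place Q and T the same way about J: Q = J + 5.7·n = (26.858, -3.6604), T = J − 5.7·n = (22.977, -14.380). Then |RT| = |T − R| = 27.106.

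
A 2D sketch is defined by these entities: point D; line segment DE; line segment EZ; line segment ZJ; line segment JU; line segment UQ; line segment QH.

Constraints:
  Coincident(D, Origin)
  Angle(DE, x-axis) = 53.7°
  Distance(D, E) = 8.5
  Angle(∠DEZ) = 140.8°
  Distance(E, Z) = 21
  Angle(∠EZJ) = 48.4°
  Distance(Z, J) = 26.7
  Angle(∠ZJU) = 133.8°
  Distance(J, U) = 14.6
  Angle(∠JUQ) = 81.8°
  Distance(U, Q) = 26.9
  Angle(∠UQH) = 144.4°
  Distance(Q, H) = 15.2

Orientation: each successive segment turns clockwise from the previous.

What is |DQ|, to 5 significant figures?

11.756

D is at the origin; DE runs at 53.7° with length 8.5, so E = (5.0321, 6.8504). ∠DEZ = 140.8° gives EZ at 14.500° from the x-axis; with |EZ| = 21.0, Z = (25.363, 12.108). ∠EZJ = 48.4° gives ZJ at -117.10° from the x-axis; with |ZJ| = 26.7, J = (13.200, -11.660). ∠ZJU = 133.8° gives JU at -163.30° from the x-axis; with |JU| = 14.6, U = (-0.78404, -15.856). ∠JUQ = 81.8° gives UQ at 98.500° from the x-axis; with |UQ| = 26.9, Q = (-4.7601, 10.749). Then |DQ| = |Q − D| = 11.756.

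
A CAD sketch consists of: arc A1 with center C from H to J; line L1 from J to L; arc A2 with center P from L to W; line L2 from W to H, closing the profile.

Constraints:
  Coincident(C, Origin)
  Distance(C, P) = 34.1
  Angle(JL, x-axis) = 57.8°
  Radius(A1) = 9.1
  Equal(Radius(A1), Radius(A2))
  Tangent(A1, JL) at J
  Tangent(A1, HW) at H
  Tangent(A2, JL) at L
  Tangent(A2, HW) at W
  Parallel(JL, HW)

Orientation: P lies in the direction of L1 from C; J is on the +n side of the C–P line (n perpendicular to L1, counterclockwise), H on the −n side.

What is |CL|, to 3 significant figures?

35.3

The slot axis is L1's direction at 57.8°, so u = (cos 57.8°, sin 57.8°) = (0.533, 0.846) and n = (−sin 57.8°, cos 57.8°) = (-0.846, 0.533). C is at the origin and P lies 34.1 along u from C, so P = 34.1·u = (18.2, 28.9). Tangency of A1 to both parallel lines with radius 9.1 puts J and H at C ± 9.1·n: J = (-7.70, 4.85), H = (7.70, -4.85). Equal radii place L and W the same way about P: L = P + 9.1·n = (10.5, 33.7), W = P − 9.1·n = (25.9, 24.0). Then |CL| = |L − C| = 35.3.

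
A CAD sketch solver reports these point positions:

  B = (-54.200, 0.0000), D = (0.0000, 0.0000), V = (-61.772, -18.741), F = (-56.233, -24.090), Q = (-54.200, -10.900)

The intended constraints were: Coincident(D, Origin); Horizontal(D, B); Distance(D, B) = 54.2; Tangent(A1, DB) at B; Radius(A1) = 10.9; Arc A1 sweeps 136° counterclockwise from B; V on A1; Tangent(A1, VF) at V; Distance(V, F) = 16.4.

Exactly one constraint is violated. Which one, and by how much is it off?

Distance(V, F) = 16.4 — off by 8.70.

D = (0.00, 0.00) ✓; D.y = 0.00, B.y = 0.00 ✓; |DB| = 54.20 ✓; ∠(QB, BD) = 90.00° ✓; |QB| = 10.90 ✓; bearing(Q→V) − bearing(Q→B) = 136.0° ✓; |QV| = 10.90 ✓; ∠(QV, VF) = 90.00° ✓; |VF| = 7.700 ✗.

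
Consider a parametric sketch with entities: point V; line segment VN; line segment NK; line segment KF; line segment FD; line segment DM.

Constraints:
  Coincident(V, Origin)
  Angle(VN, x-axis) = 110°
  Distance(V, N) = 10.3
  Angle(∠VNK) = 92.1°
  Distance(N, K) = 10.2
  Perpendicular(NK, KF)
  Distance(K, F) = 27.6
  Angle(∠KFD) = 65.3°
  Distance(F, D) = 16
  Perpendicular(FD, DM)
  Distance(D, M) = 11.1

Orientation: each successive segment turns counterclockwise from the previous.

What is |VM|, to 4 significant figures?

0.8659

V is at the origin; VN runs at 110.0° with length 10.3, so N = (-3.523, 9.679). ∠VNK = 92.1° gives NK at -162.1° from the x-axis; with |NK| = 10.2, K = (-13.23, 6.544). The perpendicularity gives KF at right angles to NK, so KF runs at -72.10°; with |KF| = 27.6, F = (-4.746, -19.72). ∠KFD = 65.3° gives FD at 42.60° from the x-axis; with |FD| = 16.0, D = (7.032, -8.890). FD is perpendicular to DM, so DM runs at 132.6°; with |DM| = 11.1, M = (-0.4818, -0.7195). Then |VM| = |M − V| = 0.8659.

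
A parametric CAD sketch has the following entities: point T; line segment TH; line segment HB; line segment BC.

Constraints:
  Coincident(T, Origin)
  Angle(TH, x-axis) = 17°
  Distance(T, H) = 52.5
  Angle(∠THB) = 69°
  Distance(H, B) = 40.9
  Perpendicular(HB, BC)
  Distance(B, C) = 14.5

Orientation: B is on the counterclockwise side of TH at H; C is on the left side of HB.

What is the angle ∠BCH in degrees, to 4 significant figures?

70.48°

T is at the origin; TH runs at 17.0° with length 52.5, so H = 52.5·(cos 17.0°, sin 17.0°) = (50.21, 15.35). ∠THB = 69.0°, so HB runs at 17.0° + (180° − 69.0°) = 128.0° from the x-axis; with |HB| = 40.9, B = H + 40.9·(cos 128.0°, sin 128.0°) = (25.03, 47.58). The perpendicularity gives BC at right angles to HB; with |BC| = 14.5 on the left of HB, C = B + 14.5·(-0.7880, -0.6157) = (13.60, 38.65). Then cos ∠BCH = CB·CH / (|CB||CH|), giving 70.48°.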